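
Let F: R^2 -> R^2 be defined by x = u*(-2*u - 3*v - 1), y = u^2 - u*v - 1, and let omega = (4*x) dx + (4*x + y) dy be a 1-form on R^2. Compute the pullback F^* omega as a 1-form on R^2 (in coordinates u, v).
F^* omega = (18*u^3 + 53*u^2*v + 16*u^2 + 49*u*v^2 + 28*u*v + 2*u + v) du + (u*(31*u^2 + 49*u*v + 16*u + 1)) dv

Using F^*(f dg) = (f ∘ F) d(g ∘ F), substitute each coordinate x_i by F_i(u, v) in f_i, and replace dx_i by d F_i = (∂F_i/∂u) du + (∂F_i/∂v) dv.
  For the x component: f_1(F) = 4*u*(-2*u - 3*v - 1); d F_1 = (-4*u - 3*v - 1) du + (-3*u) dv
  For the y component: f_2(F) = -7*u^2 - 13*u*v - 4*u - 1; d F_2 = (2*u - v) du + (-u) dv
Combining and collecting du, dv coefficients:
  coeff of du: 18*u^3 + 53*u^2*v + 16*u^2 + 49*u*v^2 + 28*u*v + 2*u + v
  coeff of dv: u*(31*u^2 + 49*u*v + 16*u + 1)
F^* omega = (18*u^3 + 53*u^2*v + 16*u^2 + 49*u*v^2 + 28*u*v + 2*u + v) du + (u*(31*u^2 + 49*u*v + 16*u + 1)) dv.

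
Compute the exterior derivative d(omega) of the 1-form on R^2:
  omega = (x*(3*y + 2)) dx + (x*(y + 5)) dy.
d(omega) = (-3*x + y + 5) dx ∧ dy

For a 1-form omega = sum_i f_i dx_i, the exterior derivative is
  d(omega) = sum_{i < j} (∂f_j/∂x_i - ∂f_i/∂x_j) dx_i ∧ dx_j.
  coefficient of dx ∧ dy: ∂f_2/∂x - ∂f_1/∂y = ∂(x*(y + 5))/∂x - ∂(x*(3*y + 2))/∂y = -3*x + y + 5
Assembling: d(omega) = (-3*x + y + 5) dx ∧ dy.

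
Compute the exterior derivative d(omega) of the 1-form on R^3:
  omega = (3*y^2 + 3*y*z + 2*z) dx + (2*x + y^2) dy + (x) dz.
d(omega) = (-6*y - 3*z + 2) dx ∧ dy + (-3*y - 1) dx ∧ dz

For a 1-form omega = sum_i f_i dx_i, the exterior derivative is
  d(omega) = sum_{i < j} (∂f_j/∂x_i - ∂f_i/∂x_j) dx_i ∧ dx_j.
  coefficient of dx ∧ dy: ∂f_2/∂x - ∂f_1/∂y = ∂(2*x + y^2)/∂x - ∂(3*y^2 + 3*y*z + 2*z)/∂y = -6*y - 3*z + 2
  coefficient of dx ∧ dz: ∂f_3/∂x - ∂f_1/∂z = ∂(x)/∂x - ∂(3*y^2 + 3*y*z + 2*z)/∂z = -3*y - 1
Assembling: d(omega) = (-6*y - 3*z + 2) dx ∧ dy + (-3*y - 1) dx ∧ dz.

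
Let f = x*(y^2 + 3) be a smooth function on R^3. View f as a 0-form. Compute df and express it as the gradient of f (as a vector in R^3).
df = (y^2 + 3) dx + (2*x*y) dy + (0) dz; grad f = (y^2 + 3, 2*x*y, 0)

For a 0-form f, d f = (∂f/∂x) dx + (∂f/∂y) dy + (∂f/∂z) dz. The components of the vector representation are exactly the entries of grad f in Cartesian coordinates:
  ∂f/∂x = y^2 + 3
  ∂f/∂y = 2*x*y
  ∂f/∂z = 0.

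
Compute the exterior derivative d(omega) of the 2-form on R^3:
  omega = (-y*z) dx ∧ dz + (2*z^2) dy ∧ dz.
d(omega) = (z) dx ∧ dy ∧ dz

For a 2-form omega = sum_{i<j} g_{ij} dx_i ∧ dx_j, the exterior derivative is
  d(omega) = sum_{i<j} d(g_{ij}) ∧ dx_i ∧ dx_j = sum_{i<j, k} (∂g_{ij}/∂x_k) dx_k ∧ dx_i ∧ dx_j.
Expand each term, using dx_k ∧ dx_i ∧ dx_j = sgn(permutation) dx_{(a)} ∧ dx_{(b)} ∧ dx_{(c)} with (a < b < c) sorted:
  d(-y*z) includes (∂/∂y)(-y*z) dy = (-z) dy, which multiplied by dx ∧ dz gives (z) dx ∧ dy ∧ dz
Collecting like 3-forms: d(omega) = (z) dx ∧ dy ∧ dz.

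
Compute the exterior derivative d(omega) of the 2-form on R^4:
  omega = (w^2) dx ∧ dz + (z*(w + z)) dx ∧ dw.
d(omega) = (w - 2*z) dx ∧ dz ∧ dw

For a 2-form omega = sum_{i<j} g_{ij} dx_i ∧ dx_j, the exterior derivative is
  d(omega) = sum_{i<j} d(g_{ij}) ∧ dx_i ∧ dx_j = sum_{i<j, k} (∂g_{ij}/∂x_k) dx_k ∧ dx_i ∧ dx_j.
Expand each term, using dx_k ∧ dx_i ∧ dx_j = sgn(permutation) dx_{(a)} ∧ dx_{(b)} ∧ dx_{(c)} with (a < b < c) sorted:
  d(w^2) includes (∂/∂w)(w^2) dw = (2*w) dw, which multiplied by dx ∧ dz gives (2*w) dx ∧ dz ∧ dw
  d(z*(w + z)) includes (∂/∂z)(z*(w + z)) dz = (w + 2*z) dz, which multiplied by dx ∧ dw gives (-w - 2*z) dx ∧ dz ∧ dw
Collecting like 3-forms: d(omega) = (w - 2*z) dx ∧ dz ∧ dw.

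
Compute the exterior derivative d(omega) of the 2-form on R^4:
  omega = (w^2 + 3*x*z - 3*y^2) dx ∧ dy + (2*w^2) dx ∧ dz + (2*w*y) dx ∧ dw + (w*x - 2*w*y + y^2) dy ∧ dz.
d(omega) = (w + 3*x) dx ∧ dy ∧ dz + (4*w) dx ∧ dz ∧ dw + (x - 2*y) dy ∧ dz ∧ dw

For a 2-form omega = sum_{i<j} g_{ij} dx_i ∧ dx_j, the exterior derivative is
  d(omega) = sum_{i<j} d(g_{ij}) ∧ dx_i ∧ dx_j = sum_{i<j, k} (∂g_{ij}/∂x_k) dx_k ∧ dx_i ∧ dx_j.
Expand each term, using dx_k ∧ dx_i ∧ dx_j = sgn(permutation) dx_{(a)} ∧ dx_{(b)} ∧ dx_{(c)} with (a < b < c) sorted:
  d(w^2 + 3*x*z - 3*y^2) includes (∂/∂z)(w^2 + 3*x*z - 3*y^2) dz = (3*x) dz, which multiplied by dx ∧ dy gives (3*x) dx ∧ dy ∧ dz
  d(w^2 + 3*x*z - 3*y^2) includes (∂/∂w)(w^2 + 3*x*z - 3*y^2) dw = (2*w) dw, which multiplied by dx ∧ dy gives (2*w) dx ∧ dy ∧ dw
  d(2*w^2) includes (∂/∂w)(2*w^2) dw = (4*w) dw, which multiplied by dx ∧ dz gives (4*w) dx ∧ dz ∧ dw
  d(2*w*y) includes (∂/∂y)(2*w*y) dy = (2*w) dy, which multiplied by dx ∧ dw gives (-2*w) dx ∧ dy ∧ dw
  d(w*x - 2*w*y + y^2) includes (∂/∂x)(w*x - 2*w*y + y^2) dx = (w) dx, which multiplied by dy ∧ dz gives (w) dx ∧ dy ∧ dz
  d(w*x - 2*w*y + y^2) includes (∂/∂w)(w*x - 2*w*y + y^2) dw = (x - 2*y) dw, which multiplied by dy ∧ dz gives (x - 2*y) dy ∧ dz ∧ dw
Collecting like 3-forms: d(omega) = (w + 3*x) dx ∧ dy ∧ dz + (4*w) dx ∧ dz ∧ dw + (x - 2*y) dy ∧ dz ∧ dw.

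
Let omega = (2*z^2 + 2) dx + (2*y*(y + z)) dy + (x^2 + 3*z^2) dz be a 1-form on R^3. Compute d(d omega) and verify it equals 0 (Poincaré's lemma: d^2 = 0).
d(d omega) = 0

Step 1: d omega = sum_{i<j} (∂f_j/∂x_i - ∂f_i/∂x_j) dx_i ∧ dx_j:
  coeff of dx ∧ dy: 0
  coeff of dx ∧ dz: 2*x - 4*z
  coeff of dy ∧ dz: -2*y
Step 2: Apply d again to each 2-form coefficient. The only possible 3-form in R^3 is dx ∧ dy ∧ dz, with coefficient
  ∂(coeff of dy∧dz)/∂x - ∂(coeff of dx∧dz)/∂y + ∂(coeff of dx∧dy)/∂z
  = ∂/∂x (-2*y) - ∂/∂y (2*x - 4*z) + ∂/∂z (0).
Each of these terms simplifies to sums of mixed partials that cancel in pairs. The result is 0 (by equality of mixed partials for smooth functions — Schwarz / Clairaut).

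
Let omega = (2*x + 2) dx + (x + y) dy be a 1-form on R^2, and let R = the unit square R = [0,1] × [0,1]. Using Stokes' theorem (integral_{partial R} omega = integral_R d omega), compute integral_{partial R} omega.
integral_(partial R) omega = 1

Stokes: integral_partial_R omega = integral_R d omega with d omega = (∂Q/∂x - ∂P/∂y) dx ∧ dy.
  ∂Q/∂x = 1
  ∂P/∂y = 0
  integrand = ∂Q/∂x - ∂P/∂y = 1.
Integrating over R: integral_0^1 integral_0^1 (1) dx dy = 1.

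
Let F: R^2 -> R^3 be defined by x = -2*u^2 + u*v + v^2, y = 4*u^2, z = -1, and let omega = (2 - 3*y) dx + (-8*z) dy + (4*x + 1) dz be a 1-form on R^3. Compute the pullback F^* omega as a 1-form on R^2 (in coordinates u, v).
F^* omega = (48*u^3 - 12*u^2*v + 56*u + 2*v) du + (-12*u^3 - 24*u^2*v + 2*u + 4*v) dv

Using F^*(f dg) = (f ∘ F) d(g ∘ F), substitute each coordinate x_i by F_i(u, v) in f_i, and replace dx_i by d F_i = (∂F_i/∂u) du + (∂F_i/∂v) dv.
  For the x component: f_1(F) = 2 - 12*u^2; d F_1 = (-4*u + v) du + (u + 2*v) dv
  For the y component: f_2(F) = 8; d F_2 = (8*u) du + (0) dv
  For the z component: f_3(F) = -8*u^2 + 4*u*v + 4*v^2 + 1; d F_3 = (0) du + (0) dv
Combining and collecting du, dv coefficients:
  coeff of du: 48*u^3 - 12*u^2*v + 56*u + 2*v
  coeff of dv: -12*u^3 - 24*u^2*v + 2*u + 4*v
F^* omega = (48*u^3 - 12*u^2*v + 56*u + 2*v) du + (-12*u^3 - 24*u^2*v + 2*u + 4*v) dv.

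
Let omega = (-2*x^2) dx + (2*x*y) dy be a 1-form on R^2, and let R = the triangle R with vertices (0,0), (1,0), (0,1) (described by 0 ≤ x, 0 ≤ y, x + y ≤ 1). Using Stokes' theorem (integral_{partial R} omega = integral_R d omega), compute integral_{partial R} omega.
integral_(partial R) omega = 1/3

Stokes: integral_partial_R omega = integral_R d omega with d omega = (∂Q/∂x - ∂P/∂y) dx ∧ dy.
  ∂Q/∂x = 2*y
  ∂P/∂y = 0
  integrand = ∂Q/∂x - ∂P/∂y = 2*y.
Integrating over R: integral_0^1 integral_0^{1-x} (2*y) dy dx = 1/3.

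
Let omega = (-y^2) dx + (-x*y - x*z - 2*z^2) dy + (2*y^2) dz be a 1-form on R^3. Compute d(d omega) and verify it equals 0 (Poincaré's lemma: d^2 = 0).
d(d omega) = 0

Step 1: d omega = sum_{i<j} (∂f_j/∂x_i - ∂f_i/∂x_j) dx_i ∧ dx_j:
  coeff of dx ∧ dy: y - z
  coeff of dx ∧ dz: 0
  coeff of dy ∧ dz: x + 4*y + 4*z
Step 2: Apply d again to each 2-form coefficient. The only possible 3-form in R^3 is dx ∧ dy ∧ dz, with coefficient
  ∂(coeff of dy∧dz)/∂x - ∂(coeff of dx∧dz)/∂y + ∂(coeff of dx∧dy)/∂z
  = ∂/∂x (x + 4*y + 4*z) - ∂/∂y (0) + ∂/∂z (y - z).
Each of these terms simplifies to sums of mixed partials that cancel in pairs. The result is 0 (by equality of mixed partials for smooth functions — Schwarz / Clairaut).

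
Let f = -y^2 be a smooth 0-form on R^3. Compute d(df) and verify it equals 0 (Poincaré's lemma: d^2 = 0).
d(df) = 0

Step 1: df = sum_i (∂f/∂x_i) dx_i = (0) dx + (-2*y) dy + (0) dz.
Step 2: Apply d again. Using the 1-form formula, the coefficient of dx ∧ dy in d(df) is ∂^2 f/∂x ∂y - ∂^2 f/∂y ∂x = (0) - (0) = 0 (equality of mixed partials for smooth f).
Similarly for dx ∧ dz and dy ∧ dz — all coefficients vanish. So d(df) = 0.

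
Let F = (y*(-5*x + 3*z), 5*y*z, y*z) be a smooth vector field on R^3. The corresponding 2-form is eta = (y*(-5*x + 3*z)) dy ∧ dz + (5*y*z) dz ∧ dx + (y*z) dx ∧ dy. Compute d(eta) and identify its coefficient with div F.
d(eta) = (-4*y + 5*z) dx ∧ dy ∧ dz; div F = -4*y + 5*z

For a 2-form in R^3 of the form above, applying d gives a 3-form with coefficient ∂P/∂x + ∂Q/∂y + ∂R/∂z:
  ∂P/∂x = -5*y
  ∂Q/∂y = 5*z
  ∂R/∂z = y
Sum = -4*y + 5*z, which is exactly div F.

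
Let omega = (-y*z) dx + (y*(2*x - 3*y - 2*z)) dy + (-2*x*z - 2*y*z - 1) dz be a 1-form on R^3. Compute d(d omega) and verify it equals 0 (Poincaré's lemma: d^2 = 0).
d(d omega) = 0

Step 1: d omega = sum_{i<j} (∂f_j/∂x_i - ∂f_i/∂x_j) dx_i ∧ dx_j:
  coeff of dx ∧ dy: 2*y + z
  coeff of dx ∧ dz: y - 2*z
  coeff of dy ∧ dz: 2*y - 2*z
Step 2: Apply d again to each 2-form coefficient. The only possible 3-form in R^3 is dx ∧ dy ∧ dz, with coefficient
  ∂(coeff of dy∧dz)/∂x - ∂(coeff of dx∧dz)/∂y + ∂(coeff of dx∧dy)/∂z
  = ∂/∂x (2*y - 2*z) - ∂/∂y (y - 2*z) + ∂/∂z (2*y + z).
Each of these terms simplifies to sums of mixed partials that cancel in pairs. The result is 0 (by equality of mixed partials for smooth functions — Schwarz / Clairaut).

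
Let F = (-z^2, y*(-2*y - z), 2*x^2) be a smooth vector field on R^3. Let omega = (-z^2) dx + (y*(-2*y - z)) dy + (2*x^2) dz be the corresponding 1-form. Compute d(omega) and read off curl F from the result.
d(omega) = (y) dy ∧ dz + (-4*x - 2*z) dz ∧ dx + (0) dx ∧ dy; curl F = (y, -4*x - 2*z, 0)

d omega = sum_{i<j} (∂f_j/∂x_i - ∂f_i/∂x_j) dx_i ∧ dx_j. Under the identification (dy ∧ dz, dz ∧ dx, dx ∧ dy) ↔ (e_x, e_y, e_z), the coefficients are exactly the components of curl F. Compute:
  ∂R/∂y - ∂Q/∂z = (0) - (-y) = y
  ∂P/∂z - ∂R/∂x = (-2*z) - (4*x) = -4*x - 2*z
  ∂Q/∂x - ∂P/∂y = (0) - (0) = 0.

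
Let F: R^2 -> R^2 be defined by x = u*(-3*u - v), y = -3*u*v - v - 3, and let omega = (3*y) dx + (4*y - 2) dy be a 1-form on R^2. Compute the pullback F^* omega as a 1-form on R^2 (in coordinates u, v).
F^* omega = (54*u^2*v + 45*u*v^2 + 18*u*v + 54*u + 15*v^2 + 51*v) du + (45*u^2*v + 27*u*v + 51*u + 4*v + 14) dv

Using F^*(f dg) = (f ∘ F) d(g ∘ F), substitute each coordinate x_i by F_i(u, v) in f_i, and replace dx_i by d F_i = (∂F_i/∂u) du + (∂F_i/∂v) dv.
  For the x component: f_1(F) = -9*u*v - 3*v - 9; d F_1 = (-6*u - v) du + (-u) dv
  For the y component: f_2(F) = -12*u*v - 4*v - 14; d F_2 = (-3*v) du + (-3*u - 1) dv
Combining and collecting du, dv coefficients:
  coeff of du: 54*u^2*v + 45*u*v^2 + 18*u*v + 54*u + 15*v^2 + 51*v
  coeff of dv: 45*u^2*v + 27*u*v + 51*u + 4*v + 14
F^* omega = (54*u^2*v + 45*u*v^2 + 18*u*v + 54*u + 15*v^2 + 51*v) du + (45*u^2*v + 27*u*v + 51*u + 4*v + 14) dv.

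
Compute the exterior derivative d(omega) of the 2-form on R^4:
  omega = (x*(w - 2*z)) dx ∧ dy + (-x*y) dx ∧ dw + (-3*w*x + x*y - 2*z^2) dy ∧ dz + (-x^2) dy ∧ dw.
d(omega) = (-3*w - 2*x + y) dx ∧ dy ∧ dz + (-3*x) dy ∧ dz ∧ dw

For a 2-form omega = sum_{i<j} g_{ij} dx_i ∧ dx_j, the exterior derivative is
  d(omega) = sum_{i<j} d(g_{ij}) ∧ dx_i ∧ dx_j = sum_{i<j, k} (∂g_{ij}/∂x_k) dx_k ∧ dx_i ∧ dx_j.
Expand each term, using dx_k ∧ dx_i ∧ dx_j = sgn(permutation) dx_{(a)} ∧ dx_{(b)} ∧ dx_{(c)} with (a < b < c) sorted:
  d(x*(w - 2*z)) includes (∂/∂z)(x*(w - 2*z)) dz = (-2*x) dz, which multiplied by dx ∧ dy gives (-2*x) dx ∧ dy ∧ dz
  d(x*(w - 2*z)) includes (∂/∂w)(x*(w - 2*z)) dw = (x) dw, which multiplied by dx ∧ dy gives (x) dx ∧ dy ∧ dw
  d(-x*y) includes (∂/∂y)(-x*y) dy = (-x) dy, which multiplied by dx ∧ dw gives (x) dx ∧ dy ∧ dw
  d(-3*w*x + x*y - 2*z^2) includes (∂/∂x)(-3*w*x + x*y - 2*z^2) dx = (-3*w + y) dx, which multiplied by dy ∧ dz gives (-3*w + y) dx ∧ dy ∧ dz
  d(-3*w*x + x*y - 2*z^2) includes (∂/∂w)(-3*w*x + x*y - 2*z^2) dw = (-3*x) dw, which multiplied by dy ∧ dz gives (-3*x) dy ∧ dz ∧ dw
  d(-x^2) includes (∂/∂x)(-x^2) dx = (-2*x) dx, which multiplied by dy ∧ dw gives (-2*x) dx ∧ dy ∧ dw
Collecting like 3-forms: d(omega) = (-3*w - 2*x + y) dx ∧ dy ∧ dz + (-3*x) dy ∧ dz ∧ dw.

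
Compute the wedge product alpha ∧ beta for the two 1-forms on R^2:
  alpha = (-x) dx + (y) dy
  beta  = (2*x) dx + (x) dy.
alpha ∧ beta = (-x*(x + 2*y)) dx ∧ dy

Distribute the wedge, using dx_i ∧ dx_j = -dx_j ∧ dx_i and dx_i ∧ dx_i = 0. For each pair (i, j) with i < j, the coefficient of dx_i ∧ dx_j in alpha ∧ beta is (alpha_i * beta_j - alpha_j * beta_i). Collecting: alpha ∧ beta = (-x*(x + 2*y)) dx ∧ dy.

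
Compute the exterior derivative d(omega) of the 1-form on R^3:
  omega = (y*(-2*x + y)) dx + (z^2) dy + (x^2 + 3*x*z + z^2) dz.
d(omega) = (2*x - 2*y) dx ∧ dy + (2*x + 3*z) dx ∧ dz + (-2*z) dy ∧ dz

For a 1-form omega = sum_i f_i dx_i, the exterior derivative is
  d(omega) = sum_{i < j} (∂f_j/∂x_i - ∂f_i/∂x_j) dx_i ∧ dx_j.
  coefficient of dx ∧ dy: ∂f_2/∂x - ∂f_1/∂y = ∂(z^2)/∂x - ∂(y*(-2*x + y))/∂y = 2*x - 2*y
  coefficient of dx ∧ dz: ∂f_3/∂x - ∂f_1/∂z = ∂(x^2 + 3*x*z + z^2)/∂x - ∂(y*(-2*x + y))/∂z = 2*x + 3*z
  coefficient of dy ∧ dz: ∂f_3/∂y - ∂f_2/∂z = ∂(x^2 + 3*x*z + z^2)/∂y - ∂(z^2)/∂z = -2*z
Assembling: d(omega) = (2*x - 2*y) dx ∧ dy + (2*x + 3*z) dx ∧ dz + (-2*z) dy ∧ dz.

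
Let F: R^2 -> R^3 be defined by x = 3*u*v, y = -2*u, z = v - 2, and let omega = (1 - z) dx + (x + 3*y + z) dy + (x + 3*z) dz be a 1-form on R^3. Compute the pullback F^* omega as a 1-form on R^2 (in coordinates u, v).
F^* omega = (-6*u*v + 12*u - 3*v^2 + 7*v + 4) du + (9*u + 3*v - 6) dv

Using F^*(f dg) = (f ∘ F) d(g ∘ F), substitute each coordinate x_i by F_i(u, v) in f_i, and replace dx_i by d F_i = (∂F_i/∂u) du + (∂F_i/∂v) dv.
  For the x component: f_1(F) = 3 - v; d F_1 = (3*v) du + (3*u) dv
  For the y component: f_2(F) = 3*u*v - 6*u + v - 2; d F_2 = (-2) du + (0) dv
  For the z component: f_3(F) = 3*u*v + 3*v - 6; d F_3 = (0) du + (1) dv
Combining and collecting du, dv coefficients:
  coeff of du: -6*u*v + 12*u - 3*v^2 + 7*v + 4
  coeff of dv: 9*u + 3*v - 6
F^* omega = (-6*u*v + 12*u - 3*v^2 + 7*v + 4) du + (9*u + 3*v - 6) dv.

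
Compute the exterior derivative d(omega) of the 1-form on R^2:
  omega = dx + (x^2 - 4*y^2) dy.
d(omega) = (2*x) dx ∧ dy

For a 1-form omega = sum_i f_i dx_i, the exterior derivative is
  d(omega) = sum_{i < j} (∂f_j/∂x_i - ∂f_i/∂x_j) dx_i ∧ dx_j.
  coefficient of dx ∧ dy: ∂f_2/∂x - ∂f_1/∂y = ∂(x^2 - 4*y^2)/∂x - ∂(1)/∂y = 2*x
Assembling: d(omega) = (2*x) dx ∧ dy.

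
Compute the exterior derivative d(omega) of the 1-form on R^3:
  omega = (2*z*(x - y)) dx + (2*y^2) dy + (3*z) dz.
d(omega) = (2*z) dx ∧ dy + (-2*x + 2*y) dx ∧ dz

For a 1-form omega = sum_i f_i dx_i, the exterior derivative is
  d(omega) = sum_{i < j} (∂f_j/∂x_i - ∂f_i/∂x_j) dx_i ∧ dx_j.
  coefficient of dx ∧ dy: ∂f_2/∂x - ∂f_1/∂y = ∂(2*y^2)/∂x - ∂(2*z*(x - y))/∂y = 2*z
  coefficient of dx ∧ dz: ∂f_3/∂x - ∂f_1/∂z = ∂(3*z)/∂x - ∂(2*z*(x - y))/∂z = -2*x + 2*y
Assembling: d(omega) = (2*z) dx ∧ dy + (-2*x + 2*y) dx ∧ dz.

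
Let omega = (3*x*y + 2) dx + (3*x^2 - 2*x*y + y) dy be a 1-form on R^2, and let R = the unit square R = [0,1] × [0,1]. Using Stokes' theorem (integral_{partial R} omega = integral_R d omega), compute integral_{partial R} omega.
integral_(partial R) omega = 1/2

Stokes: integral_partial_R omega = integral_R d omega with d omega = (∂Q/∂x - ∂P/∂y) dx ∧ dy.
  ∂Q/∂x = 6*x - 2*y
  ∂P/∂y = 3*x
  integrand = ∂Q/∂x - ∂P/∂y = 3*x - 2*y.
Integrating over R: integral_0^1 integral_0^1 (3*x - 2*y) dx dy = 1/2.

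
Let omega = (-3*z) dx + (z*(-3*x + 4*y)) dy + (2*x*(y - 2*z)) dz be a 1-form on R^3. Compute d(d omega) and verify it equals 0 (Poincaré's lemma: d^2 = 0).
d(d omega) = 0

Step 1: d omega = sum_{i<j} (∂f_j/∂x_i - ∂f_i/∂x_j) dx_i ∧ dx_j:
  coeff of dx ∧ dy: -3*z
  coeff of dx ∧ dz: 2*y - 4*z + 3
  coeff of dy ∧ dz: 5*x - 4*y
Step 2: Apply d again to each 2-form coefficient. The only possible 3-form in R^3 is dx ∧ dy ∧ dz, with coefficient
  ∂(coeff of dy∧dz)/∂x - ∂(coeff of dx∧dz)/∂y + ∂(coeff of dx∧dy)/∂z
  = ∂/∂x (5*x - 4*y) - ∂/∂y (2*y - 4*z + 3) + ∂/∂z (-3*z).
Each of these terms simplifies to sums of mixed partials that cancel in pairs. The result is 0 (by equality of mixed partials for smooth functions — Schwarz / Clairaut).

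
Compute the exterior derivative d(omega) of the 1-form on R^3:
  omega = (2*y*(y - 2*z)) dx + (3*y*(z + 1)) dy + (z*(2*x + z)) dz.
d(omega) = (-4*y + 4*z) dx ∧ dy + (4*y + 2*z) dx ∧ dz + (-3*y) dy ∧ dz

For a 1-form omega = sum_i f_i dx_i, the exterior derivative is
  d(omega) = sum_{i < j} (∂f_j/∂x_i - ∂f_i/∂x_j) dx_i ∧ dx_j.
  coefficient of dx ∧ dy: ∂f_2/∂x - ∂f_1/∂y = ∂(3*y*(z + 1))/∂x - ∂(2*y*(y - 2*z))/∂y = -4*y + 4*z
  coefficient of dx ∧ dz: ∂f_3/∂x - ∂f_1/∂z = ∂(z*(2*x + z))/∂x - ∂(2*y*(y - 2*z))/∂z = 4*y + 2*z
  coefficient of dy ∧ dz: ∂f_3/∂y - ∂f_2/∂z = ∂(z*(2*x + z))/∂y - ∂(3*y*(z + 1))/∂z = -3*y
Assembling: d(omega) = (-4*y + 4*z) dx ∧ dy + (4*y + 2*z) dx ∧ dz + (-3*y) dy ∧ dz.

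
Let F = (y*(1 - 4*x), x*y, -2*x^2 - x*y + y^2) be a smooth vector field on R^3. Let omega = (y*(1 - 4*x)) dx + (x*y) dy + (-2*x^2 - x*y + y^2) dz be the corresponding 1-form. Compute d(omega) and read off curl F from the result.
d(omega) = (-x + 2*y) dy ∧ dz + (4*x + y) dz ∧ dx + (4*x + y - 1) dx ∧ dy; curl F = (-x + 2*y, 4*x + y, 4*x + y - 1)

d omega = sum_{i<j} (∂f_j/∂x_i - ∂f_i/∂x_j) dx_i ∧ dx_j. Under the identification (dy ∧ dz, dz ∧ dx, dx ∧ dy) ↔ (e_x, e_y, e_z), the coefficients are exactly the components of curl F. Compute:
  ∂R/∂y - ∂Q/∂z = (-x + 2*y) - (0) = -x + 2*y
  ∂P/∂z - ∂R/∂x = (0) - (-4*x - y) = 4*x + y
  ∂Q/∂x - ∂P/∂y = (y) - (1 - 4*x) = 4*x + y - 1.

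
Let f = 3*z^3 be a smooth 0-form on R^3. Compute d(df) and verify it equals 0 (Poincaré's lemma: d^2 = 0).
d(df) = 0

Step 1: df = sum_i (∂f/∂x_i) dx_i = (0) dx + (0) dy + (9*z^2) dz.
Step 2: Apply d again. Using the 1-form formula, the coefficient of dx ∧ dy in d(df) is ∂^2 f/∂x ∂y - ∂^2 f/∂y ∂x = (0) - (0) = 0 (equality of mixed partials for smooth f).
Similarly for dx ∧ dz and dy ∧ dz — all coefficients vanish. So d(df) = 0.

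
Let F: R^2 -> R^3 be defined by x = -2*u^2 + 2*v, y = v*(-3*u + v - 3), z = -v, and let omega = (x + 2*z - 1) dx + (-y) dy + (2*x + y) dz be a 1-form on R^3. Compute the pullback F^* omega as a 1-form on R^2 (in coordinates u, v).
F^* omega = (8*u^3 - 9*u*v^2 + 4*u + 3*v^3 - 9*v^2) du + (-9*u^2*v + 9*u*v^2 - 15*u*v - 2*v^3 + 8*v^2 - 10*v - 2) dv

Using F^*(f dg) = (f ∘ F) d(g ∘ F), substitute each coordinate x_i by F_i(u, v) in f_i, and replace dx_i by d F_i = (∂F_i/∂u) du + (∂F_i/∂v) dv.
  For the x component: f_1(F) = -2*u^2 - 1; d F_1 = (-4*u) du + (2) dv
  For the y component: f_2(F) = v*(3*u - v + 3); d F_2 = (-3*v) du + (-3*u + 2*v - 3) dv
  For the z component: f_3(F) = -4*u^2 - 3*u*v + v^2 + v; d F_3 = (0) du + (-1) dv
Combining and collecting du, dv coefficients:
  coeff of du: 8*u^3 - 9*u*v^2 + 4*u + 3*v^3 - 9*v^2
  coeff of dv: -9*u^2*v + 9*u*v^2 - 15*u*v - 2*v^3 + 8*v^2 - 10*v - 2
F^* omega = (8*u^3 - 9*u*v^2 + 4*u + 3*v^3 - 9*v^2) du + (-9*u^2*v + 9*u*v^2 - 15*u*v - 2*v^3 + 8*v^2 - 10*v - 2) dv.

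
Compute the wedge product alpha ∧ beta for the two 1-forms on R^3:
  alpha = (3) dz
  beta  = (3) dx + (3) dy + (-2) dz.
alpha ∧ beta = (-9) dx ∧ dz + (-9) dy ∧ dz

Distribute the wedge, using dx_i ∧ dx_j = -dx_j ∧ dx_i and dx_i ∧ dx_i = 0. For each pair (i, j) with i < j, the coefficient of dx_i ∧ dx_j in alpha ∧ beta is (alpha_i * beta_j - alpha_j * beta_i). Collecting: alpha ∧ beta = (-9) dx ∧ dz + (-9) dy ∧ dz.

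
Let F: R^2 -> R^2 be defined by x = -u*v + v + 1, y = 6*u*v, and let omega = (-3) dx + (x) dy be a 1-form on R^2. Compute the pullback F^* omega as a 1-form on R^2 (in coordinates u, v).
F^* omega = (3*v*(-2*u*v + 2*v + 3)) du + (-6*u^2*v + 6*u*v + 9*u - 3) dv

Using F^*(f dg) = (f ∘ F) d(g ∘ F), substitute each coordinate x_i by F_i(u, v) in f_i, and replace dx_i by d F_i = (∂F_i/∂u) du + (∂F_i/∂v) dv.
  For the x component: f_1(F) = -3; d F_1 = (-v) du + (1 - u) dv
  For the y component: f_2(F) = -u*v + v + 1; d F_2 = (6*v) du + (6*u) dv
Combining and collecting du, dv coefficients:
  coeff of du: 3*v*(-2*u*v + 2*v + 3)
  coeff of dv: -6*u^2*v + 6*u*v + 9*u - 3
F^* omega = (3*v*(-2*u*v + 2*v + 3)) du + (-6*u^2*v + 6*u*v + 9*u - 3) dv.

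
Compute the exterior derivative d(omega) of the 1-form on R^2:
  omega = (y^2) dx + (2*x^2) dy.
d(omega) = (4*x - 2*y) dx ∧ dy

For a 1-form omega = sum_i f_i dx_i, the exterior derivative is
  d(omega) = sum_{i < j} (∂f_j/∂x_i - ∂f_i/∂x_j) dx_i ∧ dx_j.
  coefficient of dx ∧ dy: ∂f_2/∂x - ∂f_1/∂y = ∂(2*x^2)/∂x - ∂(y^2)/∂y = 4*x - 2*y
Assembling: d(omega) = (4*x - 2*y) dx ∧ dy.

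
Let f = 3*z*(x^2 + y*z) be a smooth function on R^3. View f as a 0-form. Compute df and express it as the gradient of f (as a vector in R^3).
df = (6*x*z) dx + (3*z^2) dy + (3*x^2 + 6*y*z) dz; grad f = (6*x*z, 3*z^2, 3*x^2 + 6*y*z)

For a 0-form f, d f = (∂f/∂x) dx + (∂f/∂y) dy + (∂f/∂z) dz. The components of the vector representation are exactly the entries of grad f in Cartesian coordinates:
  ∂f/∂x = 6*x*z
  ∂f/∂y = 3*z^2
  ∂f/∂z = 3*x^2 + 6*y*z.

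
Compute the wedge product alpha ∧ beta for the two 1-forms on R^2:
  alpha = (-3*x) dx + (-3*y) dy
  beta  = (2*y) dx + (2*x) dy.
alpha ∧ beta = (-6*x^2 + 6*y^2) dx ∧ dy

Distribute the wedge, using dx_i ∧ dx_j = -dx_j ∧ dx_i and dx_i ∧ dx_i = 0. For each pair (i, j) with i < j, the coefficient of dx_i ∧ dx_j in alpha ∧ beta is (alpha_i * beta_j - alpha_j * beta_i). Collecting: alpha ∧ beta = (-6*x^2 + 6*y^2) dx ∧ dy.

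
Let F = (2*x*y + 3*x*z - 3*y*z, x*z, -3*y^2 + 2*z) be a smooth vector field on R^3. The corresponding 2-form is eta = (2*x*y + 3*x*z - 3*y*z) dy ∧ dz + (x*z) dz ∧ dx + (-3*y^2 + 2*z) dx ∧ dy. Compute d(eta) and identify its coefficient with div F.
d(eta) = (2*y + 3*z + 2) dx ∧ dy ∧ dz; div F = 2*y + 3*z + 2

For a 2-form in R^3 of the form above, applying d gives a 3-form with coefficient ∂P/∂x + ∂Q/∂y + ∂R/∂z:
  ∂P/∂x = 2*y + 3*z
  ∂Q/∂y = 0
  ∂R/∂z = 2
Sum = 2*y + 3*z + 2, which is exactly div F.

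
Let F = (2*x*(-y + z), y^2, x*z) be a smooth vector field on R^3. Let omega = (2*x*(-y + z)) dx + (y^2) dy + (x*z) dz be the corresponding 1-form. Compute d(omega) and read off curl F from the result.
d(omega) = (0) dy ∧ dz + (2*x - z) dz ∧ dx + (2*x) dx ∧ dy; curl F = (0, 2*x - z, 2*x)

d omega = sum_{i<j} (∂f_j/∂x_i - ∂f_i/∂x_j) dx_i ∧ dx_j. Under the identification (dy ∧ dz, dz ∧ dx, dx ∧ dy) ↔ (e_x, e_y, e_z), the coefficients are exactly the components of curl F. Compute:
  ∂R/∂y - ∂Q/∂z = (0) - (0) = 0
  ∂P/∂z - ∂R/∂x = (2*x) - (z) = 2*x - z
  ∂Q/∂x - ∂P/∂y = (0) - (-2*x) = 2*x.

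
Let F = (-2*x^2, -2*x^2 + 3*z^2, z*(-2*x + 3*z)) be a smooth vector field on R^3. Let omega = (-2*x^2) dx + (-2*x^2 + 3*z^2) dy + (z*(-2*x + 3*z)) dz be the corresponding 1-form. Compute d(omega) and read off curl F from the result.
d(omega) = (-6*z) dy ∧ dz + (2*z) dz ∧ dx + (-4*x) dx ∧ dy; curl F = (-6*z, 2*z, -4*x)

d omega = sum_{i<j} (∂f_j/∂x_i - ∂f_i/∂x_j) dx_i ∧ dx_j. Under the identification (dy ∧ dz, dz ∧ dx, dx ∧ dy) ↔ (e_x, e_y, e_z), the coefficients are exactly the components of curl F. Compute:
  ∂R/∂y - ∂Q/∂z = (0) - (6*z) = -6*z
  ∂P/∂z - ∂R/∂x = (0) - (-2*z) = 2*z
  ∂Q/∂x - ∂P/∂y = (-4*x) - (0) = -4*x.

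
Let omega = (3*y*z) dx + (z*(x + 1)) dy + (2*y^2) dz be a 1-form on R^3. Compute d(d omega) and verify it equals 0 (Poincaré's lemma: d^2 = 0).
d(d omega) = 0

Step 1: d omega = sum_{i<j} (∂f_j/∂x_i - ∂f_i/∂x_j) dx_i ∧ dx_j:
  coeff of dx ∧ dy: -2*z
  coeff of dx ∧ dz: -3*y
  coeff of dy ∧ dz: -x + 4*y - 1
Step 2: Apply d again to each 2-form coefficient. The only possible 3-form in R^3 is dx ∧ dy ∧ dz, with coefficient
  ∂(coeff of dy∧dz)/∂x - ∂(coeff of dx∧dz)/∂y + ∂(coeff of dx∧dy)/∂z
  = ∂/∂x (-x + 4*y - 1) - ∂/∂y (-3*y) + ∂/∂z (-2*z).
Each of these terms simplifies to sums of mixed partials that cancel in pairs. The result is 0 (by equality of mixed partials for smooth functions — Schwarz / Clairaut).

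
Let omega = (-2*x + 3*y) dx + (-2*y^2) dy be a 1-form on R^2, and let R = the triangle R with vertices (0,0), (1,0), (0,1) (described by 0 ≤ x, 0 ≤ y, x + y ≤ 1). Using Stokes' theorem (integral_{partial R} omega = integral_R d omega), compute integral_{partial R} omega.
integral_(partial R) omega = -3/2

Stokes: integral_partial_R omega = integral_R d omega with d omega = (∂Q/∂x - ∂P/∂y) dx ∧ dy.
  ∂Q/∂x = 0
  ∂P/∂y = 3
  integrand = ∂Q/∂x - ∂P/∂y = -3.
Integrating over R: integral_0^1 integral_0^{1-x} (-3) dy dx = -3/2.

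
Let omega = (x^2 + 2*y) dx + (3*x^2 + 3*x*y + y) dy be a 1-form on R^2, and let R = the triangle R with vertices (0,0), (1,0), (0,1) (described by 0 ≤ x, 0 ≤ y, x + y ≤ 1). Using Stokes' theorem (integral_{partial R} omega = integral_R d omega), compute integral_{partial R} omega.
integral_(partial R) omega = 1/2

Stokes: integral_partial_R omega = integral_R d omega with d omega = (∂Q/∂x - ∂P/∂y) dx ∧ dy.
  ∂Q/∂x = 6*x + 3*y
  ∂P/∂y = 2
  integrand = ∂Q/∂x - ∂P/∂y = 6*x + 3*y - 2.
Integrating over R: integral_0^1 integral_0^{1-x} (6*x + 3*y - 2) dy dx = 1/2.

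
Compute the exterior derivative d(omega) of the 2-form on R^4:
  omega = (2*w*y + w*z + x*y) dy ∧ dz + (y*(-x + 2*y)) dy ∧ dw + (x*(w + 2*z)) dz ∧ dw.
d(omega) = (y) dx ∧ dy ∧ dz + (2*y + z) dy ∧ dz ∧ dw + (-y) dx ∧ dy ∧ dw + (w + 2*z) dx ∧ dz ∧ dw

For a 2-form omega = sum_{i<j} g_{ij} dx_i ∧ dx_j, the exterior derivative is
  d(omega) = sum_{i<j} d(g_{ij}) ∧ dx_i ∧ dx_j = sum_{i<j, k} (∂g_{ij}/∂x_k) dx_k ∧ dx_i ∧ dx_j.
Expand each term, using dx_k ∧ dx_i ∧ dx_j = sgn(permutation) dx_{(a)} ∧ dx_{(b)} ∧ dx_{(c)} with (a < b < c) sorted:
  d(2*w*y + w*z + x*y) includes (∂/∂x)(2*w*y + w*z + x*y) dx = (y) dx, which multiplied by dy ∧ dz gives (y) dx ∧ dy ∧ dz
  d(2*w*y + w*z + x*y) includes (∂/∂w)(2*w*y + w*z + x*y) dw = (2*y + z) dw, which multiplied by dy ∧ dz gives (2*y + z) dy ∧ dz ∧ dw
  d(y*(-x + 2*y)) includes (∂/∂x)(y*(-x + 2*y)) dx = (-y) dx, which multiplied by dy ∧ dw gives (-y) dx ∧ dy ∧ dw
  d(x*(w + 2*z)) includes (∂/∂x)(x*(w + 2*z)) dx = (w + 2*z) dx, which multiplied by dz ∧ dw gives (w + 2*z) dx ∧ dz ∧ dw
Collecting like 3-forms: d(omega) = (y) dx ∧ dy ∧ dz + (2*y + z) dy ∧ dz ∧ dw + (-y) dx ∧ dy ∧ dw + (w + 2*z) dx ∧ dz ∧ dw.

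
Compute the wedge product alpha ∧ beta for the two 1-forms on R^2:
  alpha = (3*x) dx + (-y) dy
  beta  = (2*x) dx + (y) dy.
alpha ∧ beta = (5*x*y) dx ∧ dy

Distribute the wedge, using dx_i ∧ dx_j = -dx_j ∧ dx_i and dx_i ∧ dx_i = 0. For each pair (i, j) with i < j, the coefficient of dx_i ∧ dx_j in alpha ∧ beta is (alpha_i * beta_j - alpha_j * beta_i). Collecting: alpha ∧ beta = (5*x*y) dx ∧ dy.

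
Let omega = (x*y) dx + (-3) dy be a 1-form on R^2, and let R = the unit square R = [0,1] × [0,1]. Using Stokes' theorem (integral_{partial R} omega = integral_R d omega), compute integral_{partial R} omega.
integral_(partial R) omega = -1/2

Stokes: integral_partial_R omega = integral_R d omega with d omega = (∂Q/∂x - ∂P/∂y) dx ∧ dy.
  ∂Q/∂x = 0
  ∂P/∂y = x
  integrand = ∂Q/∂x - ∂P/∂y = -x.
Integrating over R: integral_0^1 integral_0^1 (-x) dx dy = -1/2.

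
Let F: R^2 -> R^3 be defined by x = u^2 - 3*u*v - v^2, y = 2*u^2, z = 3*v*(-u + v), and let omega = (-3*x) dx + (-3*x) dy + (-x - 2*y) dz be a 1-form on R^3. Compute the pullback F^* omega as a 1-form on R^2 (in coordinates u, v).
F^* omega = (-18*u^3 + 78*u^2*v - 18*u*v^2 - 12*v^3) du + (12*u*(2*u^2 - 5*u*v - v^2)) dv

Using F^*(f dg) = (f ∘ F) d(g ∘ F), substitute each coordinate x_i by F_i(u, v) in f_i, and replace dx_i by d F_i = (∂F_i/∂u) du + (∂F_i/∂v) dv.
  For the x component: f_1(F) = -3*u^2 + 9*u*v + 3*v^2; d F_1 = (2*u - 3*v) du + (-3*u - 2*v) dv
  For the y component: f_2(F) = -3*u^2 + 9*u*v + 3*v^2; d F_2 = (4*u) du + (0) dv
  For the z component: f_3(F) = -5*u^2 + 3*u*v + v^2; d F_3 = (-3*v) du + (-3*u + 6*v) dv
Combining and collecting du, dv coefficients:
  coeff of du: -18*u^3 + 78*u^2*v - 18*u*v^2 - 12*v^3
  coeff of dv: 12*u*(2*u^2 - 5*u*v - v^2)
F^* omega = (-18*u^3 + 78*u^2*v - 18*u*v^2 - 12*v^3) du + (12*u*(2*u^2 - 5*u*v - v^2)) dv.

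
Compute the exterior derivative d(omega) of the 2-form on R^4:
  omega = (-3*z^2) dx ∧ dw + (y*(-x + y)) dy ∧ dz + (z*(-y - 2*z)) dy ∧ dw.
d(omega) = (6*z) dx ∧ dz ∧ dw + (-y) dx ∧ dy ∧ dz + (y + 4*z) dy ∧ dz ∧ dw

For a 2-form omega = sum_{i<j} g_{ij} dx_i ∧ dx_j, the exterior derivative is
  d(omega) = sum_{i<j} d(g_{ij}) ∧ dx_i ∧ dx_j = sum_{i<j, k} (∂g_{ij}/∂x_k) dx_k ∧ dx_i ∧ dx_j.
Expand each term, using dx_k ∧ dx_i ∧ dx_j = sgn(permutation) dx_{(a)} ∧ dx_{(b)} ∧ dx_{(c)} with (a < b < c) sorted:
  d(-3*z^2) includes (∂/∂z)(-3*z^2) dz = (-6*z) dz, which multiplied by dx ∧ dw gives (6*z) dx ∧ dz ∧ dw
  d(y*(-x + y)) includes (∂/∂x)(y*(-x + y)) dx = (-y) dx, which multiplied by dy ∧ dz gives (-y) dx ∧ dy ∧ dz
  d(z*(-y - 2*z)) includes (∂/∂z)(z*(-y - 2*z)) dz = (-y - 4*z) dz, which multiplied by dy ∧ dw gives (y + 4*z) dy ∧ dz ∧ dw
Collecting like 3-forms: d(omega) = (6*z) dx ∧ dz ∧ dw + (-y) dx ∧ dy ∧ dz + (y + 4*z) dy ∧ dz ∧ dw.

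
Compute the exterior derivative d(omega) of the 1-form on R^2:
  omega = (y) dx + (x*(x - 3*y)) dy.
d(omega) = (2*x - 3*y - 1) dx ∧ dy

For a 1-form omega = sum_i f_i dx_i, the exterior derivative is
  d(omega) = sum_{i < j} (∂f_j/∂x_i - ∂f_i/∂x_j) dx_i ∧ dx_j.
  coefficient of dx ∧ dy: ∂f_2/∂x - ∂f_1/∂y = ∂(x*(x - 3*y))/∂x - ∂(y)/∂y = 2*x - 3*y - 1
Assembling: d(omega) = (2*x - 3*y - 1) dx ∧ dy.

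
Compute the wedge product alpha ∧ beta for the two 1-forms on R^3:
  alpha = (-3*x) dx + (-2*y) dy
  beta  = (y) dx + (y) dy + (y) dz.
alpha ∧ beta = (y*(-3*x + 2*y)) dx ∧ dy + (-3*x*y) dx ∧ dz + (-2*y^2) dy ∧ dz

Distribute the wedge, using dx_i ∧ dx_j = -dx_j ∧ dx_i and dx_i ∧ dx_i = 0. For each pair (i, j) with i < j, the coefficient of dx_i ∧ dx_j in alpha ∧ beta is (alpha_i * beta_j - alpha_j * beta_i). Collecting: alpha ∧ beta = (y*(-3*x + 2*y)) dx ∧ dy + (-3*x*y) dx ∧ dz + (-2*y^2) dy ∧ dz.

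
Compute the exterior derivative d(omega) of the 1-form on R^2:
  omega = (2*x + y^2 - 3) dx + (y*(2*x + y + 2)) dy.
d(omega) = 0

For a 1-form omega = sum_i f_i dx_i, the exterior derivative is
  d(omega) = sum_{i < j} (∂f_j/∂x_i - ∂f_i/∂x_j) dx_i ∧ dx_j.

Assembling: d(omega) = 0.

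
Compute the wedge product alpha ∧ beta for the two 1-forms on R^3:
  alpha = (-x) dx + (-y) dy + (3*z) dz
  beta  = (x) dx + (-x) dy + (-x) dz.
alpha ∧ beta = (x*(x + y)) dx ∧ dy + (x*(x - 3*z)) dx ∧ dz + (x*(y + 3*z)) dy ∧ dz

Distribute the wedge, using dx_i ∧ dx_j = -dx_j ∧ dx_i and dx_i ∧ dx_i = 0. For each pair (i, j) with i < j, the coefficient of dx_i ∧ dx_j in alpha ∧ beta is (alpha_i * beta_j - alpha_j * beta_i). Collecting: alpha ∧ beta = (x*(x + y)) dx ∧ dy + (x*(x - 3*z)) dx ∧ dz + (x*(y + 3*z)) dy ∧ dz.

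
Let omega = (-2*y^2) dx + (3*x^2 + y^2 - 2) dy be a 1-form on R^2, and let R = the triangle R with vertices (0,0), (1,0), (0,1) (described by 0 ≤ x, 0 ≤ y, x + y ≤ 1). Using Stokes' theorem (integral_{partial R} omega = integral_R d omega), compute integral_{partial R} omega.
integral_(partial R) omega = 5/3

Stokes: integral_partial_R omega = integral_R d omega with d omega = (∂Q/∂x - ∂P/∂y) dx ∧ dy.
  ∂Q/∂x = 6*x
  ∂P/∂y = -4*y
  integrand = ∂Q/∂x - ∂P/∂y = 6*x + 4*y.
Integrating over R: integral_0^1 integral_0^{1-x} (6*x + 4*y) dy dx = 5/3.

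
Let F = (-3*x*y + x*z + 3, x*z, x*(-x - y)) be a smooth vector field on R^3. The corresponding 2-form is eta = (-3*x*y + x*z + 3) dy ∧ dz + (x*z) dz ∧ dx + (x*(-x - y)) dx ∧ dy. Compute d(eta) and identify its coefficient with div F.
d(eta) = (-3*y + z) dx ∧ dy ∧ dz; div F = -3*y + z

For a 2-form in R^3 of the form above, applying d gives a 3-form with coefficient ∂P/∂x + ∂Q/∂y + ∂R/∂z:
  ∂P/∂x = -3*y + z
  ∂Q/∂y = 0
  ∂R/∂z = 0
Sum = -3*y + z, which is exactly div F.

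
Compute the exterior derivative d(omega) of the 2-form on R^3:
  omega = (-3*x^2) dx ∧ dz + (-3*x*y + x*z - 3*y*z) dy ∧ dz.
d(omega) = (-3*y + z) dx ∧ dy ∧ dz

For a 2-form omega = sum_{i<j} g_{ij} dx_i ∧ dx_j, the exterior derivative is
  d(omega) = sum_{i<j} d(g_{ij}) ∧ dx_i ∧ dx_j = sum_{i<j, k} (∂g_{ij}/∂x_k) dx_k ∧ dx_i ∧ dx_j.
Expand each term, using dx_k ∧ dx_i ∧ dx_j = sgn(permutation) dx_{(a)} ∧ dx_{(b)} ∧ dx_{(c)} with (a < b < c) sorted:
  d(-3*x*y + x*z - 3*y*z) includes (∂/∂x)(-3*x*y + x*z - 3*y*z) dx = (-3*y + z) dx, which multiplied by dy ∧ dz gives (-3*y + z) dx ∧ dy ∧ dz
Collecting like 3-forms: d(omega) = (-3*y + z) dx ∧ dy ∧ dz.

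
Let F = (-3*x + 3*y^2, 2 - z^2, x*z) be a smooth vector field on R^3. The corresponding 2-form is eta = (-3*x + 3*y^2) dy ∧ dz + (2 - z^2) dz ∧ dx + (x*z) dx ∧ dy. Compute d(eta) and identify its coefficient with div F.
d(eta) = (x - 3) dx ∧ dy ∧ dz; div F = x - 3

For a 2-form in R^3 of the form above, applying d gives a 3-form with coefficient ∂P/∂x + ∂Q/∂y + ∂R/∂z:
  ∂P/∂x = -3
  ∂Q/∂y = 0
  ∂R/∂z = x
Sum = x - 3, which is exactly div F.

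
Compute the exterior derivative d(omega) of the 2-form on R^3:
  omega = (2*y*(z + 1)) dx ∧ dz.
d(omega) = (-2*z - 2) dx ∧ dy ∧ dz

For a 2-form omega = sum_{i<j} g_{ij} dx_i ∧ dx_j, the exterior derivative is
  d(omega) = sum_{i<j} d(g_{ij}) ∧ dx_i ∧ dx_j = sum_{i<j, k} (∂g_{ij}/∂x_k) dx_k ∧ dx_i ∧ dx_j.
Expand each term, using dx_k ∧ dx_i ∧ dx_j = sgn(permutation) dx_{(a)} ∧ dx_{(b)} ∧ dx_{(c)} with (a < b < c) sorted:
  d(2*y*(z + 1)) includes (∂/∂y)(2*y*(z + 1)) dy = (2*z + 2) dy, which multiplied by dx ∧ dz gives (-2*z - 2) dx ∧ dy ∧ dz
Collecting like 3-forms: d(omega) = (-2*z - 2) dx ∧ dy ∧ dz.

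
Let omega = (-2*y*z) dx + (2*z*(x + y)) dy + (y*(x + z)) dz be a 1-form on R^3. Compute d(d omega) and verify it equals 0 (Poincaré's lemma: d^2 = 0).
d(d omega) = 0

Step 1: d omega = sum_{i<j} (∂f_j/∂x_i - ∂f_i/∂x_j) dx_i ∧ dx_j:
  coeff of dx ∧ dy: 4*z
  coeff of dx ∧ dz: 3*y
  coeff of dy ∧ dz: -x - 2*y + z
Step 2: Apply d again to each 2-form coefficient. The only possible 3-form in R^3 is dx ∧ dy ∧ dz, with coefficient
  ∂(coeff of dy∧dz)/∂x - ∂(coeff of dx∧dz)/∂y + ∂(coeff of dx∧dy)/∂z
  = ∂/∂x (-x - 2*y + z) - ∂/∂y (3*y) + ∂/∂z (4*z).
Each of these terms simplifies to sums of mixed partials that cancel in pairs. The result is 0 (by equality of mixed partials for smooth functions — Schwarz / Clairaut).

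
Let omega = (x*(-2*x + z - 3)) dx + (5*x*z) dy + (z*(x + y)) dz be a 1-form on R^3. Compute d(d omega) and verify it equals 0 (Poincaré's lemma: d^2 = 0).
d(d omega) = 0

Step 1: d omega = sum_{i<j} (∂f_j/∂x_i - ∂f_i/∂x_j) dx_i ∧ dx_j:
  coeff of dx ∧ dy: 5*z
  coeff of dx ∧ dz: -x + z
  coeff of dy ∧ dz: -5*x + z
Step 2: Apply d again to each 2-form coefficient. The only possible 3-form in R^3 is dx ∧ dy ∧ dz, with coefficient
  ∂(coeff of dy∧dz)/∂x - ∂(coeff of dx∧dz)/∂y + ∂(coeff of dx∧dy)/∂z
  = ∂/∂x (-5*x + z) - ∂/∂y (-x + z) + ∂/∂z (5*z).
Each of these terms simplifies to sums of mixed partials that cancel in pairs. The result is 0 (by equality of mixed partials for smooth functions — Schwarz / Clairaut).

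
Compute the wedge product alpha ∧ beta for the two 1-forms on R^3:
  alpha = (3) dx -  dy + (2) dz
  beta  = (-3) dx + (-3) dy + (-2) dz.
alpha ∧ beta = (-12) dx ∧ dy + (8) dy ∧ dz

Distribute the wedge, using dx_i ∧ dx_j = -dx_j ∧ dx_i and dx_i ∧ dx_i = 0. For each pair (i, j) with i < j, the coefficient of dx_i ∧ dx_j in alpha ∧ beta is (alpha_i * beta_j - alpha_j * beta_i). Collecting: alpha ∧ beta = (-12) dx ∧ dy + (8) dy ∧ dz.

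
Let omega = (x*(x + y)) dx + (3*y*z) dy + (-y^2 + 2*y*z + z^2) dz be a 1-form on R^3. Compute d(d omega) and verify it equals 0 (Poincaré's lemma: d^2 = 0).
d(d omega) = 0

Step 1: d omega = sum_{i<j} (∂f_j/∂x_i - ∂f_i/∂x_j) dx_i ∧ dx_j:
  coeff of dx ∧ dy: -x
  coeff of dx ∧ dz: 0
  coeff of dy ∧ dz: -5*y + 2*z
Step 2: Apply d again to each 2-form coefficient. The only possible 3-form in R^3 is dx ∧ dy ∧ dz, with coefficient
  ∂(coeff of dy∧dz)/∂x - ∂(coeff of dx∧dz)/∂y + ∂(coeff of dx∧dy)/∂z
  = ∂/∂x (-5*y + 2*z) - ∂/∂y (0) + ∂/∂z (-x).
Each of these terms simplifies to sums of mixed partials that cancel in pairs. The result is 0 (by equality of mixed partials for smooth functions — Schwarz / Clairaut).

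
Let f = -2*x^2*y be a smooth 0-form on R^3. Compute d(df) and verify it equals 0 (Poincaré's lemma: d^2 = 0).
d(df) = 0

Step 1: df = sum_i (∂f/∂x_i) dx_i = (-4*x*y) dx + (-2*x^2) dy + (0) dz.
Step 2: Apply d again. Using the 1-form formula, the coefficient of dx ∧ dy in d(df) is ∂^2 f/∂x ∂y - ∂^2 f/∂y ∂x = (-4*x) - (-4*x) = 0 (equality of mixed partials for smooth f).
Similarly for dx ∧ dz and dy ∧ dz — all coefficients vanish. So d(df) = 0.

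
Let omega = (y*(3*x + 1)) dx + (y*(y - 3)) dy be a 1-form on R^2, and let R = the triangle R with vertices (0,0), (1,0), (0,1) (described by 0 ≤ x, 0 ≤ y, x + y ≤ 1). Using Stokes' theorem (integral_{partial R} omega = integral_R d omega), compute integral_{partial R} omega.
integral_(partial R) omega = -1

Stokes: integral_partial_R omega = integral_R d omega with d omega = (∂Q/∂x - ∂P/∂y) dx ∧ dy.
  ∂Q/∂x = 0
  ∂P/∂y = 3*x + 1
  integrand = ∂Q/∂x - ∂P/∂y = -3*x - 1.
Integrating over R: integral_0^1 integral_0^{1-x} (-3*x - 1) dy dx = -1.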